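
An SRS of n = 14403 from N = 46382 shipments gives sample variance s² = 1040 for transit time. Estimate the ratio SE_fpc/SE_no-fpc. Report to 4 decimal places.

0.8303

f = n/N = 14403/46382 = 0.31052995.
SE_no-fpc = √(s²/n) = 0.26871394; SE_fpc = √((1−f)s²/n) = 0.22312483.
Ratio = √(1−f) = 0.83034333.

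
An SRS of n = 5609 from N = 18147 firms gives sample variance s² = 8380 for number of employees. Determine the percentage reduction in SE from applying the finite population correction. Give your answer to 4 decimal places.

f = n/N = 5609/18147 = 0.30908690.
SE_no-fpc = √(s²/n) = 1.2223042; SE_fpc = √((1−f)s²/n) = 1.0159937.
Ratio = √(1−f) = 0.83121183. Reduction = 100·(1 − 0.83121183) = 16.8788%.

16.8788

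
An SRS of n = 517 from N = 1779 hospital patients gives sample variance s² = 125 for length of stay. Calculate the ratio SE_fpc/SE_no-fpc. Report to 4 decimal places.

f = n/N = 517/1779 = 0.29061270.
SE_no-fpc = √(s²/n) = 0.49171079; SE_fpc = √((1−f)s²/n) = 0.41414406.
Ratio = √(1−f) = 0.84225133.

0.8423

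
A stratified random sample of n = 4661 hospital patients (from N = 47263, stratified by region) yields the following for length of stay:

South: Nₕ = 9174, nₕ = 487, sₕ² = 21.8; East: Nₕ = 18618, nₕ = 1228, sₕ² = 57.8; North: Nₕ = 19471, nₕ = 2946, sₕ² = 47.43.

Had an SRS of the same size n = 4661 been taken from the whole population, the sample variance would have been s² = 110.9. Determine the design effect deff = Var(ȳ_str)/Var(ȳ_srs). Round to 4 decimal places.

0.5007

Var(ȳ_str) = Σ Wₕ²(1−fₕ)sₕ²/nₕ with Wₕ = Nₕ/47263:
  South: (9174/47263)²·(1−487/9174)·21.8/487 = 0.0015970316
  East: (18618/47263)²·(1−1228/18618)·57.8/1228 = 0.0068221224
  North: (19471/47263)²·(1−2946/19471)·47.43/2946 = 0.0023190363
  → Var(ȳ_str) = 0.01073819.
Var(ȳ_srs) = (1 − 4661/47263)·110.9/4661 = 0.021446733.
deff = 0.01073819 / 0.021446733 = 0.5007.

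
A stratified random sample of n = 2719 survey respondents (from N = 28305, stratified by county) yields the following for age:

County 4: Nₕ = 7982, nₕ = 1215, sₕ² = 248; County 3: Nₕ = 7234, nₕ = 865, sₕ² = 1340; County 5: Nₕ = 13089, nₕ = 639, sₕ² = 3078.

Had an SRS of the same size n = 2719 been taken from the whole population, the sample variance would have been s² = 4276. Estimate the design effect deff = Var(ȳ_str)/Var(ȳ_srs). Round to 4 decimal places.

0.7616

Var(ȳ_str) = Σ Wₕ²(1−fₕ)sₕ²/nₕ with Wₕ = Nₕ/28305:
  County 4: (7982/28305)²·(1−1215/7982)·248/1215 = 0.013761221
  County 3: (7234/28305)²·(1−865/7234)·1340/865 = 0.089086547
  County 5: (13089/28305)²·(1−639/13089)·3078/639 = 0.97975448
  → Var(ȳ_str) = 1.0826022.
Var(ȳ_srs) = (1 − 2719/28305)·4276/2719 = 1.4215683.
deff = 1.0826022 / 1.4215683 = 0.7616.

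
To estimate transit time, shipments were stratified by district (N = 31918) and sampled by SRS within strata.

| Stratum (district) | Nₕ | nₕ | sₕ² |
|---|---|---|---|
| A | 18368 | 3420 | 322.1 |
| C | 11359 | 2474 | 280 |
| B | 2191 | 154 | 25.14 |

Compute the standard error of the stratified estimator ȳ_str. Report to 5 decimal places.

Var(ȳ_str) = Σₕ Wₕ²(1 − fₕ)sₕ²/nₕ with Wₕ = Nₕ/N, N = 31918.
A: Wₕ = 0.57547465; term = 0.57547465²·(1 − 0.18619338)·322.1/3420 = 0.025382725.
C: Wₕ = 0.35588069; term = 0.35588069²·(1 − 0.21780086)·280/2474 = 0.011212037.
B: Wₕ = 0.06864465; term = 0.06864465²·(1 − 0.07028754)·25.14/154 = 7.151656 × 10^-4.
Sum = 0.037309928.
SE = √(0.037309928) = 0.19316.

0.19316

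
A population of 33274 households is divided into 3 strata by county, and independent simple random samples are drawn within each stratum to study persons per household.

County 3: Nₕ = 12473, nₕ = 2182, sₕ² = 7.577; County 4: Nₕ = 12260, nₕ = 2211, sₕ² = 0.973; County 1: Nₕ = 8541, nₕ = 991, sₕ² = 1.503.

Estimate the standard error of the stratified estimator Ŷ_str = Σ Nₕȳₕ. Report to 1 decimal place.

Var(Ŷ_str) = Σₕ Nₕ²(1 − fₕ)sₕ²/nₕ.
County 3: 12473²·(1 − 2182/12473)·7.577/2182 = 445729.15.
County 4: 12260²·(1 − 2211/12260)·0.973/2211 = 54217.241.
County 1: 8541²·(1 − 991/8541)·1.503/991 = 97800.483.
Sum = 597746.87.
SE = √(597746.87) = 773.1.

773.1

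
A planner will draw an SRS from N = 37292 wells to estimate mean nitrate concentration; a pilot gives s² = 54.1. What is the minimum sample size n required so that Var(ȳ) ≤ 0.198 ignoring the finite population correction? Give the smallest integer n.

Without fpc, n₀ = s²/D = 54.1/0.198 = 273.2323.
Rounding up, n = 274.

274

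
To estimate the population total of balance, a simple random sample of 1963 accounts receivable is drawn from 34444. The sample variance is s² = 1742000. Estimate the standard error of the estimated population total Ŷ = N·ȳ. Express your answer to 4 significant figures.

Var(Ŷ) = N²·Var(ȳ) = N²·(1 − n/N)·s²/n.
f = 1963/34444 = 0.05699106; Var(ȳ) = 0.94300894·1742000/1963 = 836.84237.
Var(Ŷ) = 34444² · 836.84237 = 9.928207 × 10^11.
SE(Ŷ) = √(9.928207 × 10^11) = 996400.

996400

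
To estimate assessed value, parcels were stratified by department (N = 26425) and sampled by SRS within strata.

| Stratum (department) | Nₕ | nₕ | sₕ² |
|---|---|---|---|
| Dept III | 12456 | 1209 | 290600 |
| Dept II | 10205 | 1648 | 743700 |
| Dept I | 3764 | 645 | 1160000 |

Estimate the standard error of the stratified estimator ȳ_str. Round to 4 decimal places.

11.6144

Var(ȳ_str) = Σₕ Wₕ²(1 − fₕ)sₕ²/nₕ with Wₕ = Nₕ/N, N = 26425.
Dept III: Wₕ = 0.47137181; term = 0.47137181²·(1 − 0.09706166)·290600/1209 = 48.223043.
Dept II: Wₕ = 0.38618732; term = 0.38618732²·(1 − 0.16148947)·743700/1648 = 56.434557.
Dept I: Wₕ = 0.14244087; term = 0.14244087²·(1 − 0.17136026)·1160000/645 = 30.236622.
Sum = 134.89422.
SE = √(134.89422) = 11.6144.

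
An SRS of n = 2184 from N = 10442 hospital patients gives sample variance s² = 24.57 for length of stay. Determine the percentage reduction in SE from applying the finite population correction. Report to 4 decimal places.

f = n/N = 2184/10442 = 0.20915533.
SE_no-fpc = √(s²/n) = 0.10606602; SE_fpc = √((1−f)s²/n) = 0.094323923.
Ratio = √(1−f) = 0.88929448. Reduction = 100·(1 − 0.88929448) = 11.0706%.

11.0706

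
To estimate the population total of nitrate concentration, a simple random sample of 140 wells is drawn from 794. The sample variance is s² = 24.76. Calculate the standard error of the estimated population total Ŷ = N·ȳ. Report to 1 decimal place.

Var(Ŷ) = N²·Var(ȳ) = N²·(1 − n/N)·s²/n.
f = 140/794 = 0.17632242; Var(ȳ) = 0.82367758·24.76/140 = 0.14567326.
Var(Ŷ) = 794² · 0.14567326 = 91837.667.
SE(Ŷ) = √(91837.667) = 303.0.

303.0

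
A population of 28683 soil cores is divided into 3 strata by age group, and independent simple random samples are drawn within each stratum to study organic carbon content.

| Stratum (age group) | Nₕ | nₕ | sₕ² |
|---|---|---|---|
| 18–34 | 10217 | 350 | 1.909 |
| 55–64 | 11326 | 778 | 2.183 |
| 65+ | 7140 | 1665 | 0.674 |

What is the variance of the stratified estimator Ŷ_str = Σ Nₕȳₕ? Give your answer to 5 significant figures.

900890

Var(Ŷ_str) = Σₕ Nₕ²(1 − fₕ)sₕ²/nₕ.
18–34: 10217²·(1 − 350/10217)·1.909/350 = 549852.76.
55–64: 11326²·(1 − 778/11326)·2.183/778 = 335212.97.
65+: 7140²·(1 − 1665/7140)·0.674/1665 = 15824.427.
Sum = 900890.16.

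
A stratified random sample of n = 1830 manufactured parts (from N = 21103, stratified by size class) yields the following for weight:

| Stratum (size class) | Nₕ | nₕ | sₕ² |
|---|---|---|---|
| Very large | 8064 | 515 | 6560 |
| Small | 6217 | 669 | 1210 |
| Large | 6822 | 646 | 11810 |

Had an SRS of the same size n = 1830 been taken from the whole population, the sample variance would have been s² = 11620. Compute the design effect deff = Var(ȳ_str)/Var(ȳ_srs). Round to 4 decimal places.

0.6227

Var(ȳ_str) = Σ Wₕ²(1−fₕ)sₕ²/nₕ with Wₕ = Nₕ/21103:
  Very large: (8064/21103)²·(1−515/8064)·6560/515 = 1.741198
  Small: (6217/21103)²·(1−669/6217)·1210/669 = 0.14008388
  Large: (6822/21103)²·(1−646/6822)·11810/646 = 1.7296092
  → Var(ȳ_str) = 3.6108911.
Var(ȳ_srs) = (1 − 1830/21103)·11620/1830 = 5.7990942.
deff = 3.6108911 / 5.7990942 = 0.6227.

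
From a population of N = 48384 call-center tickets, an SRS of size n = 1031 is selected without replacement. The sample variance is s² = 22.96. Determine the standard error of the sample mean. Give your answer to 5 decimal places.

0.14763

Under SRS without replacement, Var(ȳ) = (1 − f)·s²/n with f = n/N = 1031/48384 = 0.02130870.
Var(ȳ) = (1 − 0.02130870)·22.96/1031 = 0.97869130·0.022269641 = 0.021795104.
SE(ȳ) = √(0.021795104) = 0.14763.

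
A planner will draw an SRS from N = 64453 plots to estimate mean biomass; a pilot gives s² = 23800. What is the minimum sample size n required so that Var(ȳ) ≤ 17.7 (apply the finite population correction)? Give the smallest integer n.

Without fpc, n₀ = s²/D = 23800/17.7 = 1344.6328.
With fpc, (1 − n/N)·s²/n ≤ D requires n ≥ n₀/(1 + n₀/N) = 1344.6328/(1 + 1344.6328/64453) = 1317.1540.
Rounding up, n = 1318.

1318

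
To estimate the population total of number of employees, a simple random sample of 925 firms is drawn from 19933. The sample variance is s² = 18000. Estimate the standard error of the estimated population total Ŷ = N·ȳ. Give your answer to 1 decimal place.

85865.7

Var(Ŷ) = N²·Var(ȳ) = N²·(1 − n/N)·s²/n.
f = 925/19933 = 0.04640546; Var(ȳ) = 0.95359454·18000/925 = 18.556434.
Var(Ŷ) = 19933² · 18.556434 = 7.3729257 × 10^9.
SE(Ŷ) = √(7.3729257 × 10^9) = 85865.7.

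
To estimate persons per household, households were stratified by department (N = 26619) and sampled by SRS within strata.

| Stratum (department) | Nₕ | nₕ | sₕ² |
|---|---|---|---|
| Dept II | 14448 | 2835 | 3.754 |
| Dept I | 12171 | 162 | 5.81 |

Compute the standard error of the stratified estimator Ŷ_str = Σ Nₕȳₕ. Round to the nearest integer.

2338

Var(Ŷ_str) = Σₕ Nₕ²(1 − fₕ)sₕ²/nₕ.
Dept II: 14448²·(1 − 2835/14448)·3.754/2835 = 222174.07.
Dept I: 12171²·(1 − 162/12171)·5.81/162 = 5.2419663 × 10^6.
Sum = 5.4641404 × 10^6.
SE = √(5.4641404 × 10^6) = 2338.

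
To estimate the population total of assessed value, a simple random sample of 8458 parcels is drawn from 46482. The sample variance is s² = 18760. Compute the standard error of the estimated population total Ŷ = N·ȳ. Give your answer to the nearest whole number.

62611

Var(Ŷ) = N²·Var(ȳ) = N²·(1 − n/N)·s²/n.
f = 8458/46482 = 0.18196291; Var(ȳ) = 0.81803709·18760/8458 = 1.8144214.
Var(Ŷ) = 46482² · 1.8144214 = 3.9201959 × 10^9.
SE(Ŷ) = √(3.9201959 × 10^9) = 62611.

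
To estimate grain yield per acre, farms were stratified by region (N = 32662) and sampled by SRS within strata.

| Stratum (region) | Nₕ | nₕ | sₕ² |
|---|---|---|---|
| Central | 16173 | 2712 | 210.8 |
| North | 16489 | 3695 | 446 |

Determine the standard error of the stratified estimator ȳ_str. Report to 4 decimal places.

Var(ȳ_str) = Σₕ Wₕ²(1 − fₕ)sₕ²/nₕ with Wₕ = Nₕ/N, N = 32662.
Central: Wₕ = 0.49516257; term = 0.49516257²·(1 − 0.16768689)·210.8/2712 = 0.015862195.
North: Wₕ = 0.50483743; term = 0.50483743²·(1 − 0.22408879)·446/3695 = 0.023869072.
Sum = 0.039731267.
SE = √(0.039731267) = 0.1993.

0.1993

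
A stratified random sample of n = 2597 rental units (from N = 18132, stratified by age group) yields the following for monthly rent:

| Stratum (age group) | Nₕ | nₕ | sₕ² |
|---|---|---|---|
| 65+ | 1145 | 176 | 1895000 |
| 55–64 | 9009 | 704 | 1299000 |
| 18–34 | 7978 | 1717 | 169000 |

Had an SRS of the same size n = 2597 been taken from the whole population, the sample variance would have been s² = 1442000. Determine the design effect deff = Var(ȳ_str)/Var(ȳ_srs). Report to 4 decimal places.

0.9905

Var(ȳ_str) = Σ Wₕ²(1−fₕ)sₕ²/nₕ with Wₕ = Nₕ/18132:
  65+: (1145/18132)²·(1−176/1145)·1895000/176 = 36.335772
  55–64: (9009/18132)²·(1−704/9009)·1299000/704 = 419.91491
  18–34: (7978/18132)²·(1−1717/7978)·169000/1717 = 14.954184
  → Var(ȳ_str) = 471.20487.
Var(ȳ_srs) = (1 − 2597/18132)·1442000/2597 = 475.72816.
deff = 471.20487 / 475.72816 = 0.9905.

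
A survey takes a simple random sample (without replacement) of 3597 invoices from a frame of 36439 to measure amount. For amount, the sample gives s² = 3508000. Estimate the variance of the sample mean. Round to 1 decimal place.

879.0

Under SRS without replacement, Var(ȳ) = (1 − f)·s²/n with f = n/N = 3597/36439 = 0.09871292.
Var(ȳ) = (1 − 0.09871292)·3508000/3597 = 0.90128708·975.25716 = 878.98668.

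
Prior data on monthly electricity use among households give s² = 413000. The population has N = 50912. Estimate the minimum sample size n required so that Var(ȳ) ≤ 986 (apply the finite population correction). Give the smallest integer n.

Without fpc, n₀ = s²/D = 413000/986 = 418.8641.
With fpc, (1 − n/N)·s²/n ≤ D requires n ≥ n₀/(1 + n₀/N) = 418.8641/(1 + 418.8641/50912) = 415.4461.
Rounding up, n = 416.

416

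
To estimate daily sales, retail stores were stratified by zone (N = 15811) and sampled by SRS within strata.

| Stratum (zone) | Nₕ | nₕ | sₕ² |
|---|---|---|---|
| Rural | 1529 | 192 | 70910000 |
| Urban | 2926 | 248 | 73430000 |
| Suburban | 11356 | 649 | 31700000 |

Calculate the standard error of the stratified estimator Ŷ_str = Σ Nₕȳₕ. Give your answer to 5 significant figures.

3.0023 × 10^6

Var(Ŷ_str) = Σₕ Nₕ²(1 − fₕ)sₕ²/nₕ.
Rural: 1529²·(1 − 192/1529)·70910000/192 = 7.5499687 × 10^11.
Urban: 2926²·(1 − 248/2926)·73430000/248 = 2.3201002 × 10^12.
Suburban: 11356²·(1 − 649/11356)·31700000/649 = 5.9389238 × 10^12.
Sum = 9.0140209 × 10^12.
SE = √(9.0140209 × 10^12) = 3.0023 × 10^6.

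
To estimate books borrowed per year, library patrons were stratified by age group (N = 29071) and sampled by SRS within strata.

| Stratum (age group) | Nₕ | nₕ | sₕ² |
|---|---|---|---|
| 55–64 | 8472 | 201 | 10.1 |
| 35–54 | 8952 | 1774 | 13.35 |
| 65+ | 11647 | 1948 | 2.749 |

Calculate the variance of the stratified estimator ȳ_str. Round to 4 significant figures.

0.004927

Var(ȳ_str) = Σₕ Wₕ²(1 − fₕ)sₕ²/nₕ with Wₕ = Nₕ/N, N = 29071.
55–64: Wₕ = 0.29142444; term = 0.29142444²·(1 − 0.02372521)·10.1/201 = 0.0041662885.
35–54: Wₕ = 0.30793574; term = 0.30793574²·(1 − 0.19816801)·13.35/1774 = 5.7217811 × 10^-4.
65+: Wₕ = 0.40063981; term = 0.40063981²·(1 − 0.16725337)·2.749/1948 = 1.8862831 × 10^-4.
Sum = 0.0049270949.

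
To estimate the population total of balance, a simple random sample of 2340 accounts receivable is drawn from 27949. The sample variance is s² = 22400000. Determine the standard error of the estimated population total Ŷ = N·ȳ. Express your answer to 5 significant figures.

Var(Ŷ) = N²·Var(ȳ) = N²·(1 − n/N)·s²/n.
f = 2340/27949 = 0.08372393; Var(ȳ) = 0.91627607·22400000/2340 = 8771.1898.
Var(Ŷ) = 27949² · 8771.1898 = 6.8515851 × 10^12.
SE(Ŷ) = √(6.8515851 × 10^12) = 2.6176 × 10^6.

2.6176 × 10^6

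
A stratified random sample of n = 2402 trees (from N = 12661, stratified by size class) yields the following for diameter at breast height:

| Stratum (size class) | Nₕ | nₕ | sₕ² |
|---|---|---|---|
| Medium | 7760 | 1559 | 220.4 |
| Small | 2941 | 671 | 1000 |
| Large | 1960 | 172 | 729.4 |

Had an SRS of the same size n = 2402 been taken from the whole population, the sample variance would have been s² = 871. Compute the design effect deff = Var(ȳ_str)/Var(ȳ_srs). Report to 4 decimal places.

0.6712

Var(ȳ_str) = Σ Wₕ²(1−fₕ)sₕ²/nₕ with Wₕ = Nₕ/12661:
  Medium: (7760/12661)²·(1−1559/7760)·220.4/1559 = 0.042437805
  Small: (2941/12661)²·(1−671/2941)·1000/671 = 0.062067227
  Large: (1960/12661)²·(1−172/1960)·729.4/172 = 0.092709637
  → Var(ȳ_str) = 0.19721467.
Var(ȳ_srs) = (1 − 2402/12661)·871/2402 = 0.29382055.
deff = 0.19721467 / 0.29382055 = 0.6712.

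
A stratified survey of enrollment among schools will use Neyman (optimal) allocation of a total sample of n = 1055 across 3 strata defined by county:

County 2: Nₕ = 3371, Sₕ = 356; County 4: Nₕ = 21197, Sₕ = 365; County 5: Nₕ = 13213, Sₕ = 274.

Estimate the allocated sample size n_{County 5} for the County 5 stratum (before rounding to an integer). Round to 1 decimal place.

304.2

Neyman allocation: nₕ = n·NₕSₕ / Σⱼ NⱼSⱼ.
Σ NⱼSⱼ = 3371·356 + 21197·365 + 13213·274 = 1.2557343 × 10^7.
n_{County 5} = 1055·13213·274 / (1.2557343 × 10^7) = 304.2.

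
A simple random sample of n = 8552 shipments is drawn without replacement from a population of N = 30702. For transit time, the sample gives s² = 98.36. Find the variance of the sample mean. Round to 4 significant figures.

0.008298

Under SRS without replacement, Var(ȳ) = (1 − f)·s²/n with f = n/N = 8552/30702 = 0.27854863.
Var(ȳ) = (1 − 0.27854863)·98.36/8552 = 0.72145137·0.011501403 = 0.0082977031.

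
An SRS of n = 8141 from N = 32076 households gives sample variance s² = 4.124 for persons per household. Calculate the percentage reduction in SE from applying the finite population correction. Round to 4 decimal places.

f = n/N = 8141/32076 = 0.25380347.
SE_no-fpc = √(s²/n) = 0.022507147; SE_fpc = √((1−f)s²/n) = 0.019442274.
Ratio = √(1−f) = 0.86382668. Reduction = 100·(1 − 0.86382668) = 13.6173%.

13.6173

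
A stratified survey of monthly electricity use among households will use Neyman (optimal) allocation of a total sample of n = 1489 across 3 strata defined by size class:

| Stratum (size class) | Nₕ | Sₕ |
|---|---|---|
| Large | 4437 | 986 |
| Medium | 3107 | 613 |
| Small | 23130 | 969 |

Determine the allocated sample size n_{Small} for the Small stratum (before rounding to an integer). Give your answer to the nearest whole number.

1163

Neyman allocation: nₕ = n·NₕSₕ / Σⱼ NⱼSⱼ.
Σ NⱼSⱼ = 4437·986 + 3107·613 + 23130·969 = 2.8692443 × 10^7.
n_{Small} = 1489·23130·969 / (2.8692443 × 10^7) = 1163.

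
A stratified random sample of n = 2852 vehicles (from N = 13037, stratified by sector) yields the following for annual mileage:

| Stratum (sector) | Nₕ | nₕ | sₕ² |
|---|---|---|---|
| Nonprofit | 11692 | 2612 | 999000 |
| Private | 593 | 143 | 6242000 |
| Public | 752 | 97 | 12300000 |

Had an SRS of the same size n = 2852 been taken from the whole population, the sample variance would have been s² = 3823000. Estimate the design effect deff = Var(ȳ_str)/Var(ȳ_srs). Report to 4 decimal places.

0.6445

Var(ȳ_str) = Σ Wₕ²(1−fₕ)sₕ²/nₕ with Wₕ = Nₕ/13037:
  Nonprofit: (11692/13037)²·(1−2612/11692)·999000/2612 = 238.89752
  Private: (593/13037)²·(1−143/593)·6242000/143 = 68.532978
  Public: (752/13037)²·(1−97/752)·12300000/97 = 367.48294
  → Var(ȳ_str) = 674.91344.
Var(ȳ_srs) = (1 − 2852/13037)·3823000/2852 = 1047.2205.
deff = 674.91344 / 1047.2205 = 0.6445.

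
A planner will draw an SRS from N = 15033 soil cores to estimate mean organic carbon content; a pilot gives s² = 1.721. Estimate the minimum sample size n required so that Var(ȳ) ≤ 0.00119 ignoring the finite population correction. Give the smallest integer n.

1447

Without fpc, n₀ = s²/D = 1.721/0.00119 = 1446.2185.
Rounding up, n = 1447.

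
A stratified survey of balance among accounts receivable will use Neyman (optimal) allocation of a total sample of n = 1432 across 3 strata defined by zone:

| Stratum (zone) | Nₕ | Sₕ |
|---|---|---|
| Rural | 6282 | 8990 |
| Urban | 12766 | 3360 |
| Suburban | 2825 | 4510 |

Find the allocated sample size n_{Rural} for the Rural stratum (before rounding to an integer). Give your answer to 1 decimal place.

Neyman allocation: nₕ = n·NₕSₕ / Σⱼ NⱼSⱼ.
Σ NⱼSⱼ = 6282·8990 + 12766·3360 + 2825·4510 = 1.1210969 × 10^8.
n_{Rural} = 1432·6282·8990 / (1.1210969 × 10^8) = 721.4.

721.4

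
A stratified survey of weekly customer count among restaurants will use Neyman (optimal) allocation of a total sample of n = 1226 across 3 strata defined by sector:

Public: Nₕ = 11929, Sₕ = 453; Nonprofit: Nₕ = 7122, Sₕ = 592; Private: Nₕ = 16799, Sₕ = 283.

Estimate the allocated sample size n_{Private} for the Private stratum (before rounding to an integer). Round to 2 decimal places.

405.49

Neyman allocation: nₕ = n·NₕSₕ / Σⱼ NⱼSⱼ.
Σ NⱼSⱼ = 11929·453 + 7122·592 + 16799·283 = 1.4374178 × 10^7.
n_{Private} = 1226·16799·283 / (1.4374178 × 10^7) = 405.49.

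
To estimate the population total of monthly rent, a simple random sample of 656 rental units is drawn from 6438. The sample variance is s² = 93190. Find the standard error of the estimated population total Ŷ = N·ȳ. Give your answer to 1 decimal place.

72718.9

Var(Ŷ) = N²·Var(ȳ) = N²·(1 − n/N)·s²/n.
f = 656/6438 = 0.10189500; Var(ȳ) = 0.89810500·93190/656 = 127.58293.
Var(Ŷ) = 6438² · 127.58293 = 5.2880374 × 10^9.
SE(Ŷ) = √(5.2880374 × 10^9) = 72718.9.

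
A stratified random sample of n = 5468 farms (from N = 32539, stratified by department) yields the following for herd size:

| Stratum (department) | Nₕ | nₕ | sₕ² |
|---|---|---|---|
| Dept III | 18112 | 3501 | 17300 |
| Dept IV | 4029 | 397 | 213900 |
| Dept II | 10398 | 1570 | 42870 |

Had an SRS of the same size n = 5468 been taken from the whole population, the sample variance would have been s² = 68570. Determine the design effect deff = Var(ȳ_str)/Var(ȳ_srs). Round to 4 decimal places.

Var(ȳ_str) = Σ Wₕ²(1−fₕ)sₕ²/nₕ with Wₕ = Nₕ/32539:
  Dept III: (18112/32539)²·(1−3501/18112)·17300/3501 = 1.235071
  Dept IV: (4029/32539)²·(1−397/4029)·213900/397 = 7.4465478
  Dept II: (10398/32539)²·(1−1570/10398)·42870/1570 = 2.3673233
  → Var(ȳ_str) = 11.048942.
Var(ȳ_srs) = (1 − 5468/32539)·68570/5468 = 10.432917.
deff = 11.048942 / 10.432917 = 1.0590.

1.0590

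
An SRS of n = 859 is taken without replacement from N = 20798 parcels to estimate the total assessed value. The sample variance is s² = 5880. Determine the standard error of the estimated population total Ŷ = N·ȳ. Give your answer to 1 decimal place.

53278.8

Var(Ŷ) = N²·Var(ȳ) = N²·(1 − n/N)·s²/n.
f = 859/20798 = 0.04130205; Var(ȳ) = 0.95869795·5880/859 = 6.5624493.
Var(Ŷ) = 20798² · 6.5624493 = 2.8386321 × 10^9.
SE(Ŷ) = √(2.8386321 × 10^9) = 53278.8.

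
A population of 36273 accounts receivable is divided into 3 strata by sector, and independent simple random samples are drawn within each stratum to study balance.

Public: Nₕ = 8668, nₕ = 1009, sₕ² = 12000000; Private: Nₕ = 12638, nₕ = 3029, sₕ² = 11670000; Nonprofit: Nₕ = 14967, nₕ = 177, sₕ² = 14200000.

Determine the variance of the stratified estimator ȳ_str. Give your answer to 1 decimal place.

14453.1

Var(ȳ_str) = Σₕ Wₕ²(1 − fₕ)sₕ²/nₕ with Wₕ = Nₕ/N, N = 36273.
Public: Wₕ = 0.23896562; term = 0.23896562²·(1 − 0.11640517)·12000000/1009 = 600.08684.
Private: Wₕ = 0.34841342; term = 0.34841342²·(1 − 0.23967400)·11670000/3029 = 355.59953.
Nonprofit: Wₕ = 0.41262096; term = 0.41262096²·(1 − 0.01182602)·14200000/177 = 13497.429.
Sum = 14453.115.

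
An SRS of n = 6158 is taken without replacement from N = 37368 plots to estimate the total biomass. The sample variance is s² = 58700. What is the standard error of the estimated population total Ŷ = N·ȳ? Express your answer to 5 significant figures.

105440

Var(Ŷ) = N²·Var(ȳ) = N²·(1 − n/N)·s²/n.
f = 6158/37368 = 0.16479341; Var(ȳ) = 0.83520659·58700/6158 = 7.9614529.
Var(Ŷ) = 37368² · 7.9614529 = 1.1117113 × 10^10.
SE(Ŷ) = √(1.1117113 × 10^10) = 105440.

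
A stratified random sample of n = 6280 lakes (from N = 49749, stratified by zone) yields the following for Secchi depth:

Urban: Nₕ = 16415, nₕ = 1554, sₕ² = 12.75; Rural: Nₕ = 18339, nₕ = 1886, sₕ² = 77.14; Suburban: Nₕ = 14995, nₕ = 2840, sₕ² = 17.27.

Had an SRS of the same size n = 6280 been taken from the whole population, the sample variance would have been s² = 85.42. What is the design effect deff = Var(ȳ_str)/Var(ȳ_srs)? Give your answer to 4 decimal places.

0.5253

Var(ȳ_str) = Σ Wₕ²(1−fₕ)sₕ²/nₕ with Wₕ = Nₕ/49749:
  Urban: (16415/49749)²·(1−1554/16415)·12.75/1554 = 8.0868499 × 10^-4
  Rural: (18339/49749)²·(1−1886/18339)·77.14/1886 = 0.0049864329
  Suburban: (14995/49749)²·(1−2840/14995)·17.27/2840 = 4.4782334 × 10^-4
  → Var(ȳ_str) = 0.0062429412.
Var(ȳ_srs) = (1 − 6280/49749)·85.42/6280 = 0.011884891.
deff = 0.0062429412 / 0.011884891 = 0.5253.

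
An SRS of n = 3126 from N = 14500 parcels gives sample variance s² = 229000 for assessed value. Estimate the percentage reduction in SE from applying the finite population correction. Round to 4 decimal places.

11.4329

f = n/N = 3126/14500 = 0.21558621.
SE_no-fpc = √(s²/n) = 8.5590045; SE_fpc = √((1−f)s²/n) = 7.5804653.
Ratio = √(1−f) = 0.88567138. Reduction = 100·(1 − 0.88567138) = 11.4329%.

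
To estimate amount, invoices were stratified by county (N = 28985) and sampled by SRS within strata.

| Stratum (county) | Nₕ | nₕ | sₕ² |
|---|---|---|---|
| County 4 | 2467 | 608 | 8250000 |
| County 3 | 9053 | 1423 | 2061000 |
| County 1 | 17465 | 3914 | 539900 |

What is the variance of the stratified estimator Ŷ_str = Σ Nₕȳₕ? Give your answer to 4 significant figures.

Var(Ŷ_str) = Σₕ Nₕ²(1 − fₕ)sₕ²/nₕ.
County 4: 2467²·(1 − 608/2467)·8250000/608 = 6.2229872 × 10^10.
County 3: 9053²·(1 − 1423/9053)·2061000/1423 = 1.0004379 × 10^11.
County 1: 17465²·(1 − 3914/17465)·539900/3914 = 3.2646185 × 10^10.
Sum = 1.9491985 × 10^11.

1.949 × 10^11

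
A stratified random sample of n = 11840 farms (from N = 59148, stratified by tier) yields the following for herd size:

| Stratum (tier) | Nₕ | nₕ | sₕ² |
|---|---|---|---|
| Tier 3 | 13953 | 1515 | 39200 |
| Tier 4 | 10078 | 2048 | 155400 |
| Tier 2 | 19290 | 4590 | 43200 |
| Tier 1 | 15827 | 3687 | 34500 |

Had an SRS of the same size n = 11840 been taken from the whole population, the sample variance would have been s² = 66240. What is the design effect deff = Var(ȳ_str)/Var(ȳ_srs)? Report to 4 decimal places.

Var(ȳ_str) = Σ Wₕ²(1−fₕ)sₕ²/nₕ with Wₕ = Nₕ/59148:
  Tier 3: (13953/59148)²·(1−1515/13953)·39200/1515 = 1.283546
  Tier 4: (10078/59148)²·(1−2048/10078)·155400/2048 = 1.7552171
  Tier 2: (19290/59148)²·(1−4590/19290)·43200/4590 = 0.76285236
  Tier 1: (15827/59148)²·(1−3687/15827)·34500/3687 = 0.51390533
  → Var(ȳ_str) = 4.3155208.
Var(ȳ_srs) = (1 − 11840/59148)·66240/11840 = 4.474692.
deff = 4.3155208 / 4.474692 = 0.9644.

0.9644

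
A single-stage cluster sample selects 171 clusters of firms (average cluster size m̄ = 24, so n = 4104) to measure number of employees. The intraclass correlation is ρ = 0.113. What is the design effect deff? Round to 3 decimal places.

deff = 1 + (24 − 1)·0.113 = 1 + 2.599 = 3.599.

3.599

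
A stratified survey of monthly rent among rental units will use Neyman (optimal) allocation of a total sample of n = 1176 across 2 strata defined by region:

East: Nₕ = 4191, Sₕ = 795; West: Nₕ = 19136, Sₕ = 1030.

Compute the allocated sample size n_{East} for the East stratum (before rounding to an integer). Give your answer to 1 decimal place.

Neyman allocation: nₕ = n·NₕSₕ / Σⱼ NⱼSⱼ.
Σ NⱼSⱼ = 4191·795 + 19136·1030 = 2.3041925 × 10^7.
n_{East} = 1176·4191·795 / (2.3041925 × 10^7) = 170.0.

170.0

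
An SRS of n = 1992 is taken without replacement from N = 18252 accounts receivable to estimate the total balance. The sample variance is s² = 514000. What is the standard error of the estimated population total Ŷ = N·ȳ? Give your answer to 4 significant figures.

Var(Ŷ) = N²·Var(ȳ) = N²·(1 − n/N)·s²/n.
f = 1992/18252 = 0.10913872; Var(ȳ) = 0.89086128·514000/1992 = 229.87083.
Var(Ŷ) = 18252² · 229.87083 = 7.6578135 × 10^10.
SE(Ŷ) = √(7.6578135 × 10^10) = 276700.

276700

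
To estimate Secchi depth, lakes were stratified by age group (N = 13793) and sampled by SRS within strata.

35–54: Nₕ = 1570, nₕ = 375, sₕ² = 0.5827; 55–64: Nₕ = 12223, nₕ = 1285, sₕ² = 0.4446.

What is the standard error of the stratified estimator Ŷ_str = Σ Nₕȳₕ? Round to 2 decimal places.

221.75

Var(Ŷ_str) = Σₕ Nₕ²(1 − fₕ)sₕ²/nₕ.
35–54: 1570²·(1 − 375/1570)·0.5827/375 = 2915.2869.
55–64: 12223²·(1 − 1285/12223)·0.4446/1285 = 46257.49.
Sum = 49172.777.
SE = √(49172.777) = 221.75.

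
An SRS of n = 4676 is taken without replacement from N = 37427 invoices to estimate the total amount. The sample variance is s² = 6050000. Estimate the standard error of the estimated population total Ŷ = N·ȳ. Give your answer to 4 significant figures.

1.259 × 10^6

Var(Ŷ) = N²·Var(ȳ) = N²·(1 − n/N)·s²/n.
f = 4676/37427 = 0.12493654; Var(ȳ) = 0.87506346·6050000/4676 = 1132.1929.
Var(Ŷ) = 37427² · 1132.1929 = 1.5859535 × 10^12.
SE(Ŷ) = √(1.5859535 × 10^12) = 1.259 × 10^6.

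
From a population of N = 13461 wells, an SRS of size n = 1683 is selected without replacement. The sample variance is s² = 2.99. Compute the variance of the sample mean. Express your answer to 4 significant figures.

Under SRS without replacement, Var(ȳ) = (1 − f)·s²/n with f = n/N = 1683/13461 = 0.12502786.
Var(ȳ) = (1 − 0.12502786)·2.99/1683 = 0.87497214·0.0017765894 = 0.0015544663.

0.001554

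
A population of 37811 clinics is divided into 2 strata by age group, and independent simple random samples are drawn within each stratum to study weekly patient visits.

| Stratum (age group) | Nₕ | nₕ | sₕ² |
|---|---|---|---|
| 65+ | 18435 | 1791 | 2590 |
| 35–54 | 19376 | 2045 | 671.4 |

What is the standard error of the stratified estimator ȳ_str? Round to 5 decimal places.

Var(ȳ_str) = Σₕ Wₕ²(1 − fₕ)sₕ²/nₕ with Wₕ = Nₕ/N, N = 37811.
65+: Wₕ = 0.48755653; term = 0.48755653²·(1 − 0.09715216)·2590/1791 = 0.31036211.
35–54: Wₕ = 0.51244347; term = 0.51244347²·(1 − 0.10554294)·671.4/2045 = 0.077115103.
Sum = 0.38747721.
SE = √(0.38747721) = 0.62248.

0.62248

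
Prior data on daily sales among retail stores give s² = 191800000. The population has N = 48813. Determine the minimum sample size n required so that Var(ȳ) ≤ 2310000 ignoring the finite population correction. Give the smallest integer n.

Without fpc, n₀ = s²/D = 191800000/2310000 = 83.0303.
Rounding up, n = 84.

84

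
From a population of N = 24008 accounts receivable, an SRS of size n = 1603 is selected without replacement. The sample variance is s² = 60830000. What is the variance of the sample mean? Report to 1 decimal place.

35413.9

Under SRS without replacement, Var(ȳ) = (1 − f)·s²/n with f = n/N = 1603/24008 = 0.06676941.
Var(ȳ) = (1 − 0.06676941)·60830000/1603 = 0.93323059·37947.598 = 35413.859.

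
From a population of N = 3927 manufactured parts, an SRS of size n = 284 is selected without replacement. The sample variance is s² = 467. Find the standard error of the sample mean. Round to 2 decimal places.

1.24

Under SRS without replacement, Var(ȳ) = (1 − f)·s²/n with f = n/N = 284/3927 = 0.07231984.
Var(ȳ) = (1 − 0.07231984)·467/284 = 0.92768016·1.6443662 = 1.5254459.
SE(ȳ) = √(1.5254459) = 1.24.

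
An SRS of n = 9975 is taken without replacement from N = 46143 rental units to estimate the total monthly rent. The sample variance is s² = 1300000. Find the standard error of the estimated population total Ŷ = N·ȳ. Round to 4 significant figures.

466400

Var(Ŷ) = N²·Var(ȳ) = N²·(1 − n/N)·s²/n.
f = 9975/46143 = 0.21617580; Var(ȳ) = 0.78382420·1300000/9975 = 102.15253.
Var(Ŷ) = 46143² · 102.15253 = 2.1750076 × 10^11.
SE(Ŷ) = √(2.1750076 × 10^11) = 466400.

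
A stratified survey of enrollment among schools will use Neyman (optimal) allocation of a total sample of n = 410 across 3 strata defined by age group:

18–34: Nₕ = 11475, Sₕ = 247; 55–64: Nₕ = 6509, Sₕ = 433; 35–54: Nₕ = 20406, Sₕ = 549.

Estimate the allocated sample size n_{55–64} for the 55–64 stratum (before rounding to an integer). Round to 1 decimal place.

Neyman allocation: nₕ = n·NₕSₕ / Σⱼ NⱼSⱼ.
Σ NⱼSⱼ = 11475·247 + 6509·433 + 20406·549 = 1.6855616 × 10^7.
n_{55–64} = 410·6509·433 / (1.6855616 × 10^7) = 68.6.

68.6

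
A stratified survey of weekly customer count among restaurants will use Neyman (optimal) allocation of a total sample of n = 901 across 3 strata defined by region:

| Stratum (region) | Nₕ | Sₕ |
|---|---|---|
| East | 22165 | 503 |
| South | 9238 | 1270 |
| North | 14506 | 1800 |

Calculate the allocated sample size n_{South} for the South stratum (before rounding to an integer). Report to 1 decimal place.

Neyman allocation: nₕ = n·NₕSₕ / Σⱼ NⱼSⱼ.
Σ NⱼSⱼ = 22165·503 + 9238·1270 + 14506·1800 = 4.8992055 × 10^7.
n_{South} = 901·9238·1270 / (4.8992055 × 10^7) = 215.8.

215.8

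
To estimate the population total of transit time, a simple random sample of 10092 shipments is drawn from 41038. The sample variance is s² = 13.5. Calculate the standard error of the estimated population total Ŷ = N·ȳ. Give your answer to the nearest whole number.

Var(Ŷ) = N²·Var(ȳ) = N²·(1 − n/N)·s²/n.
f = 10092/41038 = 0.24591842; Var(ȳ) = 0.75408158·13.5/10092 = 0.0010087298.
Var(Ŷ) = 41038² · 0.0010087298 = 1.6988195 × 10^6.
SE(Ŷ) = √(1.6988195 × 10^6) = 1303.

1303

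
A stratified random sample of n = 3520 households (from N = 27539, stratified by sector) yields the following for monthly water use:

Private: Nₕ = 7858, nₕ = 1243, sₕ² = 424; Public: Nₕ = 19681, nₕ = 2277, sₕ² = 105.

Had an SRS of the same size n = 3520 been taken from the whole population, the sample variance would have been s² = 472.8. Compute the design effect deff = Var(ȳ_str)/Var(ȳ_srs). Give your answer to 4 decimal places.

0.3774

Var(ȳ_str) = Σ Wₕ²(1−fₕ)sₕ²/nₕ with Wₕ = Nₕ/27539:
  Private: (7858/27539)²·(1−1243/7858)·424/1243 = 0.023379772
  Public: (19681/27539)²·(1−2277/19681)·105/2277 = 0.020826974
  → Var(ȳ_str) = 0.044206746.
Var(ȳ_srs) = (1 − 3520/27539)·472.8/3520 = 0.1171498.
deff = 0.044206746 / 0.1171498 = 0.3774.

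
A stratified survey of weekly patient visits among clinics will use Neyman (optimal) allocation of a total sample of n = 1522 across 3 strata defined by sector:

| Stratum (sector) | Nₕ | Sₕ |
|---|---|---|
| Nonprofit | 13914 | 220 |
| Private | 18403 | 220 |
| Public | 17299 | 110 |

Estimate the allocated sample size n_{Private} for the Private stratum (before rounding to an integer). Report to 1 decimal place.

683.7

Neyman allocation: nₕ = n·NₕSₕ / Σⱼ NⱼSⱼ.
Σ NⱼSⱼ = 13914·220 + 18403·220 + 17299·110 = 9.01263 × 10^6.
n_{Private} = 1522·18403·220 / (9.01263 × 10^6) = 683.7.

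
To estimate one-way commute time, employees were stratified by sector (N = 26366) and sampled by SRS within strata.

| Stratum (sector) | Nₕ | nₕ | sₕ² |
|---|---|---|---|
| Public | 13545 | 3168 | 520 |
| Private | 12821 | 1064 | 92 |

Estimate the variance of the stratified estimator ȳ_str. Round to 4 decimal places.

Var(ȳ_str) = Σₕ Wₕ²(1 − fₕ)sₕ²/nₕ with Wₕ = Nₕ/N, N = 26366.
Public: Wₕ = 0.51372980; term = 0.51372980²·(1 − 0.23388704)·520/3168 = 0.033187956.
Private: Wₕ = 0.48627020; term = 0.48627020²·(1 − 0.08298885)·92/1064 = 0.018748914.
Sum = 0.05193687.

0.0519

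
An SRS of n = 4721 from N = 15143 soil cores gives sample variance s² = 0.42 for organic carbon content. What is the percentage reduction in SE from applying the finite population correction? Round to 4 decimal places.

f = n/N = 4721/15143 = 0.31176121.
SE_no-fpc = √(s²/n) = 0.0094320837; SE_fpc = √((1−f)s²/n) = 0.0078248716.
Ratio = √(1−f) = 0.82960159. Reduction = 100·(1 − 0.82960159) = 17.0398%.

17.0398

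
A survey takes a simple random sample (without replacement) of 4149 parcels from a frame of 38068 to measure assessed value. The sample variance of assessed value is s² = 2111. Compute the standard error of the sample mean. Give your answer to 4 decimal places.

Under SRS without replacement, Var(ȳ) = (1 − f)·s²/n with f = n/N = 4149/38068 = 0.10898918.
Var(ȳ) = (1 − 0.10898918)·2111/4149 = 0.89101082·0.5087973 = 0.4533439.
SE(ȳ) = √(0.4533439) = 0.6733.

0.6733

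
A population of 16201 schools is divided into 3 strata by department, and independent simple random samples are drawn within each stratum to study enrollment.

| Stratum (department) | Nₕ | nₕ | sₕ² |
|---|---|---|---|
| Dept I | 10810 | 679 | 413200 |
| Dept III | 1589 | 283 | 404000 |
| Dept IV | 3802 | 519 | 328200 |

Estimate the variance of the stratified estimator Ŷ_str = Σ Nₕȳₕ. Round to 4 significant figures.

Var(Ŷ_str) = Σₕ Nₕ²(1 − fₕ)sₕ²/nₕ.
Dept I: 10810²·(1 − 679/10810)·413200/679 = 6.664515 × 10^10.
Dept III: 1589²·(1 − 283/1589)·404000/283 = 2.9625249 × 10^9.
Dept IV: 3802²·(1 − 519/3802)·328200/519 = 7.8932201 × 10^9.
Sum = 7.7500895 × 10^10.

7.750 × 10^10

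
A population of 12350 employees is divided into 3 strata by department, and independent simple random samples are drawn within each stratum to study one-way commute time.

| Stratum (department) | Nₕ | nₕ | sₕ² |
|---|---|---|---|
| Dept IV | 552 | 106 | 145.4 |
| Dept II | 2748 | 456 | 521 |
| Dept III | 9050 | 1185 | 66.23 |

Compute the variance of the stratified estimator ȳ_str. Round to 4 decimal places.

Var(ȳ_str) = Σₕ Wₕ²(1 − fₕ)sₕ²/nₕ with Wₕ = Nₕ/N, N = 12350.
Dept IV: Wₕ = 0.04469636; term = 0.04469636²·(1 − 0.19202899)·145.4/106 = 0.0022141068.
Dept II: Wₕ = 0.22251012; term = 0.22251012²·(1 − 0.16593886)·521/456 = 0.047181344.
Dept III: Wₕ = 0.73279352; term = 0.73279352²·(1 − 0.13093923)·66.23/1185 = 0.026082535.
Sum = 0.075477986.

0.0755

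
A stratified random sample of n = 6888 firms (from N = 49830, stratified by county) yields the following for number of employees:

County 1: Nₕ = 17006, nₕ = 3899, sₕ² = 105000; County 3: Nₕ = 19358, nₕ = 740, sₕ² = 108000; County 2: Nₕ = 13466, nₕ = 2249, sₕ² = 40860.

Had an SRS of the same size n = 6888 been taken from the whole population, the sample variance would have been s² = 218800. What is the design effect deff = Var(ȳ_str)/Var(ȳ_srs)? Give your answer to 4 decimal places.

0.9025

Var(ȳ_str) = Σ Wₕ²(1−fₕ)sₕ²/nₕ with Wₕ = Nₕ/49830:
  County 1: (17006/49830)²·(1−3899/17006)·105000/3899 = 2.4174626
  County 3: (19358/49830)²·(1−740/19358)·108000/740 = 21.183795
  County 2: (13466/49830)²·(1−2249/13466)·40860/2249 = 1.105204
  → Var(ȳ_str) = 24.706462.
Var(ȳ_srs) = (1 − 6888/49830)·218800/6888 = 27.37446.
deff = 24.706462 / 27.37446 = 0.9025.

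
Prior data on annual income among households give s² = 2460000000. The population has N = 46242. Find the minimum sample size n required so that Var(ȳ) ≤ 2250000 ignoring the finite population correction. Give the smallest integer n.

Without fpc, n₀ = s²/D = 2460000000/2250000 = 1093.3333.
Rounding up, n = 1094.

1094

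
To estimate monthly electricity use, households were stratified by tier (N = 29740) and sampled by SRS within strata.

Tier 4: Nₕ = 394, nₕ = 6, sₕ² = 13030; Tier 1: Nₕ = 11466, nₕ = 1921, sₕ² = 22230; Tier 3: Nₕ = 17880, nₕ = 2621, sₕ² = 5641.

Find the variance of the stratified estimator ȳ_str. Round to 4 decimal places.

Var(ȳ_str) = Σₕ Wₕ²(1 − fₕ)sₕ²/nₕ with Wₕ = Nₕ/N, N = 29740.
Tier 4: Wₕ = 0.01324815; term = 0.01324815²·(1 − 0.01522843)·13030/6 = 0.37535239.
Tier 1: Wₕ = 0.38554136; term = 0.38554136²·(1 − 0.16753881)·22230/1921 = 1.4319176.
Tier 3: Wₕ = 0.60121049; term = 0.60121049²·(1 − 0.14658837)·5641/2621 = 0.66389705.
Sum = 2.471167.

2.4712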